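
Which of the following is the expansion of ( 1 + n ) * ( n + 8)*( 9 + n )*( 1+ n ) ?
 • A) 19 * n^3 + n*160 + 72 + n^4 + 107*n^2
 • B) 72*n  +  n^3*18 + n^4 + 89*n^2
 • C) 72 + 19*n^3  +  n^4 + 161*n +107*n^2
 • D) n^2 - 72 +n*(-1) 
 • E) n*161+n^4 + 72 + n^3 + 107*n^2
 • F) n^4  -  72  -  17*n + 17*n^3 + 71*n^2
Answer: C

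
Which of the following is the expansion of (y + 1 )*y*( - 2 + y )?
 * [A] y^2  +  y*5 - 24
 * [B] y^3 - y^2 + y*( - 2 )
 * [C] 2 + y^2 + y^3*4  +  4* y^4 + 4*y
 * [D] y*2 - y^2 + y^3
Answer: B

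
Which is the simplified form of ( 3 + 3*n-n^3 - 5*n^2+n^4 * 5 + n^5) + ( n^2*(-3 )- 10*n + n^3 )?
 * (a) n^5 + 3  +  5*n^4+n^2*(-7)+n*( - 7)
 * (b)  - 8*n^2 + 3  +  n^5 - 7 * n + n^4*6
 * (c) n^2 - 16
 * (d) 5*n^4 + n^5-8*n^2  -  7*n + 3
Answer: d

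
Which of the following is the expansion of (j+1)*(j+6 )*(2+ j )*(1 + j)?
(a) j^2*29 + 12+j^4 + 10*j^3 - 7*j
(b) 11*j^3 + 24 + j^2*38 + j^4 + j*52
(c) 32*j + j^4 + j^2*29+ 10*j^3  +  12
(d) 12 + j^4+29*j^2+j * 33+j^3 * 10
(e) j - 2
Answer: c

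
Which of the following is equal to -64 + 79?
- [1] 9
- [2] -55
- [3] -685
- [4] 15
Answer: 4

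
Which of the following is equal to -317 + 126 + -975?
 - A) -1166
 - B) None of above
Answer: A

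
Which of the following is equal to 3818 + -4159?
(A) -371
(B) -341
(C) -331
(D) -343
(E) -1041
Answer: B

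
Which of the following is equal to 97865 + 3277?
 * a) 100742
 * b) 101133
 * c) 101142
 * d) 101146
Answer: c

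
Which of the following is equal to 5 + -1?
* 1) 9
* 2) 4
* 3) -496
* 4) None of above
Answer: 2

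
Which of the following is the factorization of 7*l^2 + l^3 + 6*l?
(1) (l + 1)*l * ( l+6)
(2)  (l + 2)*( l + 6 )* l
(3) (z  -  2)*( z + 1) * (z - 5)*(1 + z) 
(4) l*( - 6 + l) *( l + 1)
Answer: 1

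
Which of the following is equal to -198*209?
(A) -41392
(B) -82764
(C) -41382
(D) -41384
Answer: C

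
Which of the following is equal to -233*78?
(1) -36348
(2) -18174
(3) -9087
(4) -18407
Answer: 2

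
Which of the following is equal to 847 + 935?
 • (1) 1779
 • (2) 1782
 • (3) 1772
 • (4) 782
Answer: 2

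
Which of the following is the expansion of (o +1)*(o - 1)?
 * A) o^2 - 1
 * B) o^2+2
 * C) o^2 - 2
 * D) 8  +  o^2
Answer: A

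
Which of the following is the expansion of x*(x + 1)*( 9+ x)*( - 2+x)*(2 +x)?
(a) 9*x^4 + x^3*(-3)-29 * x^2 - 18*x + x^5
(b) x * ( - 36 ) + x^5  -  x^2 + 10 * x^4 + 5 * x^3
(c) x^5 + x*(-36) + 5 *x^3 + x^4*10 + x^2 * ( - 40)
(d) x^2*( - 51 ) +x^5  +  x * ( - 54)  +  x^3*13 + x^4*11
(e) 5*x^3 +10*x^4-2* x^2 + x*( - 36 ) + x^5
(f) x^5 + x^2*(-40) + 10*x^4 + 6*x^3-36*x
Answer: c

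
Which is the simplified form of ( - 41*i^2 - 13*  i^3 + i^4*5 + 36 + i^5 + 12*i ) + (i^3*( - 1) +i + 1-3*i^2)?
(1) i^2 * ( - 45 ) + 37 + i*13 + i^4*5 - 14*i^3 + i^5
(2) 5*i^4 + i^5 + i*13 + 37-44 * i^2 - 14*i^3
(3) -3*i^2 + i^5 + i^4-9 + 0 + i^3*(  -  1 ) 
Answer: 2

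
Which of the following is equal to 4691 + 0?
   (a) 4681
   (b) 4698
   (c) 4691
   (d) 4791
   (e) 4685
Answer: c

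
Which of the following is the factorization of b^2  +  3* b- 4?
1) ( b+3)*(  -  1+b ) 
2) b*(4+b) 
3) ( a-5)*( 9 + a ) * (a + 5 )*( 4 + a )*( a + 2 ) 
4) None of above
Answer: 4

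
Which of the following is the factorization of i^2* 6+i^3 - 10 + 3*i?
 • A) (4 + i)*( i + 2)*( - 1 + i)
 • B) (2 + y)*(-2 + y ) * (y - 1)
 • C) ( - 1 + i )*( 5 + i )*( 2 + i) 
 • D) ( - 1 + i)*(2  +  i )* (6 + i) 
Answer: C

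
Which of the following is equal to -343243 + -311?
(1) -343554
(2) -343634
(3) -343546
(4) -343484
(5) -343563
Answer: 1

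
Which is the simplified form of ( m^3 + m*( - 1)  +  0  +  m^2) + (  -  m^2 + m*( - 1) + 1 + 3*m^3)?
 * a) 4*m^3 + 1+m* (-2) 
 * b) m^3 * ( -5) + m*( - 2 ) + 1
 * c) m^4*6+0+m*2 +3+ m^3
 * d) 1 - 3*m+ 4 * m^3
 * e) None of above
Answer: a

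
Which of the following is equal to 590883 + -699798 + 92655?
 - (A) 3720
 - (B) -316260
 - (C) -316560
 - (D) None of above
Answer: D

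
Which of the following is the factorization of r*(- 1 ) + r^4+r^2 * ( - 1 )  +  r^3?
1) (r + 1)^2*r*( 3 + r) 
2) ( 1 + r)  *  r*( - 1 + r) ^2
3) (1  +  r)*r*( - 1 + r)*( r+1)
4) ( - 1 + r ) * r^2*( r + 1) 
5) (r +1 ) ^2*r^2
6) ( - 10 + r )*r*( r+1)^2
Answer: 3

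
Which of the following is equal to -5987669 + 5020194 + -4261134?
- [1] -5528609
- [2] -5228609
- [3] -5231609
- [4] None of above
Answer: 2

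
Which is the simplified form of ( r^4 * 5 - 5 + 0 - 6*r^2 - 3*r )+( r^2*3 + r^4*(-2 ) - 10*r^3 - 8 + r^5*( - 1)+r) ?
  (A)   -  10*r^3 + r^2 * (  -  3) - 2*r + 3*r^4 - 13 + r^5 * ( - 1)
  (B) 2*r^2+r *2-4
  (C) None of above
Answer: A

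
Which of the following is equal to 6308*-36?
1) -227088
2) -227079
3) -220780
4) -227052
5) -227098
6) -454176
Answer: 1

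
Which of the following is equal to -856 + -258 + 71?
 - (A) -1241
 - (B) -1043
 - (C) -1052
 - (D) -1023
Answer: B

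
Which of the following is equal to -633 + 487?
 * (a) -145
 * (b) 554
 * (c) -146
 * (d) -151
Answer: c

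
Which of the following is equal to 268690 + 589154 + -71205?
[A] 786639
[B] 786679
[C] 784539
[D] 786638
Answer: A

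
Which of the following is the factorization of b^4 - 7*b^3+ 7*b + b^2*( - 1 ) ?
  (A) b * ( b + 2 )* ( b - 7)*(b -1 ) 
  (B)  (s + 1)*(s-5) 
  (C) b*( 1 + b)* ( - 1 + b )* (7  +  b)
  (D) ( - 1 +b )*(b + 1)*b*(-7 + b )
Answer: D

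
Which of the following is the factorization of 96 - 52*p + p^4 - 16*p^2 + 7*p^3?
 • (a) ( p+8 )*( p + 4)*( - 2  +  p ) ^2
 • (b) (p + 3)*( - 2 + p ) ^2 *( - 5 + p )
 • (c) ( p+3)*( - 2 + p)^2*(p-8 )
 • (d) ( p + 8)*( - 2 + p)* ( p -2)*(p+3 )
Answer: d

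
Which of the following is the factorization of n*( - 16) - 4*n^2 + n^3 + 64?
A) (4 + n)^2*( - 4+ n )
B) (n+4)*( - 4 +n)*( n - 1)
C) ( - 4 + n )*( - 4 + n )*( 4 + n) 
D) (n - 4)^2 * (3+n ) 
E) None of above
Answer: C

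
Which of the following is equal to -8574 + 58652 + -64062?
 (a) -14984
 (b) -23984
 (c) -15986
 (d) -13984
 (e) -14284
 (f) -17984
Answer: d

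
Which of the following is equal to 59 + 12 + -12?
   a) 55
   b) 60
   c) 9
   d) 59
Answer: d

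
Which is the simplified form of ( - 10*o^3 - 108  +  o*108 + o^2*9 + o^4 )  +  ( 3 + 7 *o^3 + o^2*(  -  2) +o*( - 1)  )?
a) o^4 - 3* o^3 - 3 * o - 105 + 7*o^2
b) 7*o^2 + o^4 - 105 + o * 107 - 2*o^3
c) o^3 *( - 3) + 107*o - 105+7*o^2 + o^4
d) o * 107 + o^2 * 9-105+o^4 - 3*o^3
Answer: c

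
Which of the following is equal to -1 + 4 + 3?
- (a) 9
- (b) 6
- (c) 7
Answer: b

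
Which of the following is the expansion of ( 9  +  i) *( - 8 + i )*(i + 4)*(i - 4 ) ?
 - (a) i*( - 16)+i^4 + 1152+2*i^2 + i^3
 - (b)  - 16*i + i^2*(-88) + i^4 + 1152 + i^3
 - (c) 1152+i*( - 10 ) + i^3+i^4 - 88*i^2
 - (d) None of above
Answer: b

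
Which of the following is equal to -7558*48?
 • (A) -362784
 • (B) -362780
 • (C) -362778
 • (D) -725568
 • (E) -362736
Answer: A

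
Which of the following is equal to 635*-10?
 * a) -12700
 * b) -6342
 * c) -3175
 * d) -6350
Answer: d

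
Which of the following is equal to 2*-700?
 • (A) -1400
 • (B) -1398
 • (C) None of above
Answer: A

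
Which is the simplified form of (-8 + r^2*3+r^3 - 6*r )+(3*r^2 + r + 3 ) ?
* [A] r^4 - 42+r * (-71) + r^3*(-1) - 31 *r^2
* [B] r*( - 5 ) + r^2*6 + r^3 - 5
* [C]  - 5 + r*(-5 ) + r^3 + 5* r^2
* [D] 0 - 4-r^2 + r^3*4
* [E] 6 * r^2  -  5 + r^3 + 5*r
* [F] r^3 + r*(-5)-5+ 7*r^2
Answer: B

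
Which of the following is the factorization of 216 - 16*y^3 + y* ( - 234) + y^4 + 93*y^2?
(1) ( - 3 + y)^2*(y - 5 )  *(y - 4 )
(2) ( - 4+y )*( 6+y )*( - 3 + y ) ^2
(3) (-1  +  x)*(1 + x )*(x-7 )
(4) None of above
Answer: 4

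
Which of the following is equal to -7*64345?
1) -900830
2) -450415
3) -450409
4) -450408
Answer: 2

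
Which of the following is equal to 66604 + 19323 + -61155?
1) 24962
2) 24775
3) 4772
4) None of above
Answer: 4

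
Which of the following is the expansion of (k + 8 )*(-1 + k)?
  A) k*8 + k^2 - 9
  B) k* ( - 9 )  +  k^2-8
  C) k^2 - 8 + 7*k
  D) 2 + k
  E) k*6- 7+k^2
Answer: C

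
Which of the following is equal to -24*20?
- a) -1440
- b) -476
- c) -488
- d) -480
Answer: d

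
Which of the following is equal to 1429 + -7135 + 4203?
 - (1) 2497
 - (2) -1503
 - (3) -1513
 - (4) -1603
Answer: 2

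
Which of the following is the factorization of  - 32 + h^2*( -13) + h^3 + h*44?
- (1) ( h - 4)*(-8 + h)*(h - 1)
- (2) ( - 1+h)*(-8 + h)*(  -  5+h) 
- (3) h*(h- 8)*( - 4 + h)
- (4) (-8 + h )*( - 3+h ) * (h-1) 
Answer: 1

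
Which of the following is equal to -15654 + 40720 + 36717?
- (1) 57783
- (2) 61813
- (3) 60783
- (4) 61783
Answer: 4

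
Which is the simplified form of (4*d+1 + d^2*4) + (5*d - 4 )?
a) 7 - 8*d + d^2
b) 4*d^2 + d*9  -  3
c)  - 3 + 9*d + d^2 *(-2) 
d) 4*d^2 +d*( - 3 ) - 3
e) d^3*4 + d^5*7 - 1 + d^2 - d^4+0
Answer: b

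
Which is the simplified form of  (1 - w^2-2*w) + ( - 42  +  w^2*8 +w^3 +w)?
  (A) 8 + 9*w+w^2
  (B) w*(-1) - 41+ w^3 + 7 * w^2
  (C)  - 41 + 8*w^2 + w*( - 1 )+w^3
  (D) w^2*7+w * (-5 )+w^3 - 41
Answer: B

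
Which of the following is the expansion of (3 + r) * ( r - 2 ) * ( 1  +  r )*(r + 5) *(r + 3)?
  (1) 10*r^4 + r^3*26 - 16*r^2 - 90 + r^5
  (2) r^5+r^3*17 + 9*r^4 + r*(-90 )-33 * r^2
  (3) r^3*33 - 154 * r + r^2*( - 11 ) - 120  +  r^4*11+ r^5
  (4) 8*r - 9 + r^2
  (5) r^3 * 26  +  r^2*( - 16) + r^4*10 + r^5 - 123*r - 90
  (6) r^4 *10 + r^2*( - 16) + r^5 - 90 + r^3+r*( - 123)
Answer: 5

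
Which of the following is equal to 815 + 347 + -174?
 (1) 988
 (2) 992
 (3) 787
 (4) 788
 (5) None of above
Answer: 1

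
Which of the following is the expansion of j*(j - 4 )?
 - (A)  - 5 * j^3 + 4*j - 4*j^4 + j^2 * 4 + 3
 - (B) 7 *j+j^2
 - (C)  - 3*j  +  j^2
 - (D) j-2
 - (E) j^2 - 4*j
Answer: E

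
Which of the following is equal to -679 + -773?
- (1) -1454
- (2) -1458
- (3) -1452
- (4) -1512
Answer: 3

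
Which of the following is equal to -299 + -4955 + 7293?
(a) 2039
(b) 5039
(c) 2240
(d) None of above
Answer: a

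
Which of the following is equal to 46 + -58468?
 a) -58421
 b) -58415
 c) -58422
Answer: c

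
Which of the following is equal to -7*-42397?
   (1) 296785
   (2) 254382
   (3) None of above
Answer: 3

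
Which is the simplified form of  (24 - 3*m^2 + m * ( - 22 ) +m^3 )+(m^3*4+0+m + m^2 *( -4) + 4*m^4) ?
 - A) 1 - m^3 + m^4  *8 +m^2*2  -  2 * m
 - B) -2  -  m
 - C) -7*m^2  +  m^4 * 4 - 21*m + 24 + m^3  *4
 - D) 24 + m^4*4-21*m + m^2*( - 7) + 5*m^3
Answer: D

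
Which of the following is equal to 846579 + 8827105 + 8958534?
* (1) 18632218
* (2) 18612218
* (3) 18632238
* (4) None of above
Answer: 1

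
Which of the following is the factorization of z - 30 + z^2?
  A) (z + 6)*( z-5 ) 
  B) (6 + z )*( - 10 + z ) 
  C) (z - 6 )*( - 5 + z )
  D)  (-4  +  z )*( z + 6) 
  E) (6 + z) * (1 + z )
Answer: A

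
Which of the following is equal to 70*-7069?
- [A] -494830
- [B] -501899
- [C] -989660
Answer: A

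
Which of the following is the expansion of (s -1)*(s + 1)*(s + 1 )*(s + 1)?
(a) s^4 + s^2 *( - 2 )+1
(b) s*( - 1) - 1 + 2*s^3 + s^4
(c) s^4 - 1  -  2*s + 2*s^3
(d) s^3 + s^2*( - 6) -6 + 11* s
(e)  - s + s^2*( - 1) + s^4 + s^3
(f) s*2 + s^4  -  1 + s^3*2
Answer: c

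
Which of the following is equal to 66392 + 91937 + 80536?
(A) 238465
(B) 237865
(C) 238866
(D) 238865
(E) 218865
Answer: D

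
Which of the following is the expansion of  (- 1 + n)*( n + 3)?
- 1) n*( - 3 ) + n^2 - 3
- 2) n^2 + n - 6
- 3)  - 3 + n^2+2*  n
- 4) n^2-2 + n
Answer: 3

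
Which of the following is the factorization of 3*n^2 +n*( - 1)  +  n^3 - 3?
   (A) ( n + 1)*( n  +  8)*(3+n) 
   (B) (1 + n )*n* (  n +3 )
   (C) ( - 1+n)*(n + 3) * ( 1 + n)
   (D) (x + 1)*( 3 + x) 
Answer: C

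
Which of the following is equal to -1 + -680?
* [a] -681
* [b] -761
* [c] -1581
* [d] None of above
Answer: a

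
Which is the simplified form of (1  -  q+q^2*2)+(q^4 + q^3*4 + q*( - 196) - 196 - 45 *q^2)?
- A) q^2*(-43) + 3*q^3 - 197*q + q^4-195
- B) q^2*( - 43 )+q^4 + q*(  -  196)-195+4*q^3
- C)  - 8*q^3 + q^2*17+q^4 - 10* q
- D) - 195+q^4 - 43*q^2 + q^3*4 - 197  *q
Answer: D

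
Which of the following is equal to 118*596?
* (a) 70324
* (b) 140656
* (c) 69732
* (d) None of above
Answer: d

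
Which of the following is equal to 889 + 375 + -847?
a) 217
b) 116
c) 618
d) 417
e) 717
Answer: d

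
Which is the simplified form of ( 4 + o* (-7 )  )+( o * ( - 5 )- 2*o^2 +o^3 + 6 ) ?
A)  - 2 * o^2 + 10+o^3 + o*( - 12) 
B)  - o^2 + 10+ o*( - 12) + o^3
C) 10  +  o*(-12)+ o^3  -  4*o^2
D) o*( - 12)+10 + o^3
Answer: A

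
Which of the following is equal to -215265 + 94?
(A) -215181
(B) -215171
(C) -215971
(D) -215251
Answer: B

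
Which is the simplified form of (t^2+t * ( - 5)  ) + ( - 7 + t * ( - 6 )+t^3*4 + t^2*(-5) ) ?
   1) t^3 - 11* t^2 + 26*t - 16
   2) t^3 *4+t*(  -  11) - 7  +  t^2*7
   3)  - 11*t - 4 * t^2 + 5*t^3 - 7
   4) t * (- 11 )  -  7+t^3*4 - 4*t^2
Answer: 4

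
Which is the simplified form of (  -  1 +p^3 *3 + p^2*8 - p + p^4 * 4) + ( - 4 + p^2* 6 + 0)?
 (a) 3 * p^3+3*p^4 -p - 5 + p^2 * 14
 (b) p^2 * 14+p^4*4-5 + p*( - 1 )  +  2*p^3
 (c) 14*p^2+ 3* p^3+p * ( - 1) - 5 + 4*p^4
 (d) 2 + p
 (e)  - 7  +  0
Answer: c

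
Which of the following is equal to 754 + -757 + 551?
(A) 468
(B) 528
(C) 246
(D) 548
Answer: D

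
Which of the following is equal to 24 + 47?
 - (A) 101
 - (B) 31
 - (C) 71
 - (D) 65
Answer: C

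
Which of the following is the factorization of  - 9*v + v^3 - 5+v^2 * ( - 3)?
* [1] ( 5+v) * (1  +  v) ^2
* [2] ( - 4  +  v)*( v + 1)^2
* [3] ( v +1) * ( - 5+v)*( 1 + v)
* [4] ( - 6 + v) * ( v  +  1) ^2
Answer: 3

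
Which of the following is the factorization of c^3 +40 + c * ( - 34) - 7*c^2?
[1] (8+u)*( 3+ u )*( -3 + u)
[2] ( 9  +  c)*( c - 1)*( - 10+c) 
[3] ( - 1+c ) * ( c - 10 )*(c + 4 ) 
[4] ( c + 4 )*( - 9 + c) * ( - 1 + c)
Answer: 3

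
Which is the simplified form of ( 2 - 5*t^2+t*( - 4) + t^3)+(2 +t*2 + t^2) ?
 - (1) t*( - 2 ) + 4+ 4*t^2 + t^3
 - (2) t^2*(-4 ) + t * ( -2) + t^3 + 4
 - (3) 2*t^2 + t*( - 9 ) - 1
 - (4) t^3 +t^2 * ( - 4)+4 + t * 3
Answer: 2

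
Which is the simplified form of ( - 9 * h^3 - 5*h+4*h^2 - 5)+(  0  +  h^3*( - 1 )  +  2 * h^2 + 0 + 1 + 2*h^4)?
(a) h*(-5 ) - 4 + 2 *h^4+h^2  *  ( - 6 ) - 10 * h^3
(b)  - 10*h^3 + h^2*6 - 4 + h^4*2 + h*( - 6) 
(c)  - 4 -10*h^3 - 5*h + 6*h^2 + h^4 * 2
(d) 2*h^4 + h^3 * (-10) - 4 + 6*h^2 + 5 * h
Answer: c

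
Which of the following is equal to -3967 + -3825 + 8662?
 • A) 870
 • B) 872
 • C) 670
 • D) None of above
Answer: A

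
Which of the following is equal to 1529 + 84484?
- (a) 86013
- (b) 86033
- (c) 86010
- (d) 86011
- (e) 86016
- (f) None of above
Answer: a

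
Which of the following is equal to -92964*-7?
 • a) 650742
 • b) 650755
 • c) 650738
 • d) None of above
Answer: d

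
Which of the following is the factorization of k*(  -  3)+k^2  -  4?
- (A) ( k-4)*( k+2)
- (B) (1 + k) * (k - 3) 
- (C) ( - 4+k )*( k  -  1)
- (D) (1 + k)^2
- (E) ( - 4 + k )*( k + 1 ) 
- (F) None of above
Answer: E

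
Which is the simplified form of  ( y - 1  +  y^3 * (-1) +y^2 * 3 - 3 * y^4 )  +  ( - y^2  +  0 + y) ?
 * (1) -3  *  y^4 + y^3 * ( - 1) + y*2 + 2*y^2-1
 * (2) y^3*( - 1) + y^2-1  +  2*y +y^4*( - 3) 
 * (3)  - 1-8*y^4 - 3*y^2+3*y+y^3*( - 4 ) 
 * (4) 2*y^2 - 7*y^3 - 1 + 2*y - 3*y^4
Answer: 1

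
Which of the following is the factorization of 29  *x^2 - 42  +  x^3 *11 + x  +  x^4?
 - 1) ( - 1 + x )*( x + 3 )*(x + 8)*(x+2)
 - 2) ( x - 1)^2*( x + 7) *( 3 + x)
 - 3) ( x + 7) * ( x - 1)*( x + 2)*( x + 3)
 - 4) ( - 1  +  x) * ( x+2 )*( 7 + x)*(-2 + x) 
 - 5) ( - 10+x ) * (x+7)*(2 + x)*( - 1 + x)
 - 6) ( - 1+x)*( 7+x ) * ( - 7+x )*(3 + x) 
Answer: 3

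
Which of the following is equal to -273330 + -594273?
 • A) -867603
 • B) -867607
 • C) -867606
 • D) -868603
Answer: A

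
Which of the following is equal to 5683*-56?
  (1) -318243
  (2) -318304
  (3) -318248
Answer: 3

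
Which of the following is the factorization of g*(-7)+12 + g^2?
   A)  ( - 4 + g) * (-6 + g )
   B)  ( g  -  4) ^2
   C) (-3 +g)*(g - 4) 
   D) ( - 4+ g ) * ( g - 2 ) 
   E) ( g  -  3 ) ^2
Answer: C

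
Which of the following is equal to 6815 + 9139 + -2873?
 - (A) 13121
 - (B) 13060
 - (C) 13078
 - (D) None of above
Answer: D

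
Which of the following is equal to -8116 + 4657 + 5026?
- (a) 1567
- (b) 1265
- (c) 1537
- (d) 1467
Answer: a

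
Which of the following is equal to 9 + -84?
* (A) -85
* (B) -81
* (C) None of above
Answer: C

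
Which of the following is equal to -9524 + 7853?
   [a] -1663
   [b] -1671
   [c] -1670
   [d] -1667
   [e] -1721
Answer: b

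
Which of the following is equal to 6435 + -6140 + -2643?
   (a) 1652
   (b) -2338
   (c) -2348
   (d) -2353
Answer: c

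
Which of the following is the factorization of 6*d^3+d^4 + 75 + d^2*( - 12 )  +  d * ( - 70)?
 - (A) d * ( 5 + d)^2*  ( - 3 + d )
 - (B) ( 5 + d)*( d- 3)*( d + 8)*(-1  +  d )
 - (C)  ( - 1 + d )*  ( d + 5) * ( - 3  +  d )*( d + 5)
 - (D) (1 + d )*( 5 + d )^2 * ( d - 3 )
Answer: C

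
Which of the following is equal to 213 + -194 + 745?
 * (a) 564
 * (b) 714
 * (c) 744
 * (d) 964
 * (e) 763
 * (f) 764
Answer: f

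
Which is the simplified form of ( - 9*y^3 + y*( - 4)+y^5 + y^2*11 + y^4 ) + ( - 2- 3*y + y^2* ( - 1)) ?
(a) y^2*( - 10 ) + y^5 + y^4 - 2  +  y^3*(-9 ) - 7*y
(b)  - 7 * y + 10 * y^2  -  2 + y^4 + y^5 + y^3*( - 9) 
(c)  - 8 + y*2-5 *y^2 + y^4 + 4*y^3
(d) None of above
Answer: b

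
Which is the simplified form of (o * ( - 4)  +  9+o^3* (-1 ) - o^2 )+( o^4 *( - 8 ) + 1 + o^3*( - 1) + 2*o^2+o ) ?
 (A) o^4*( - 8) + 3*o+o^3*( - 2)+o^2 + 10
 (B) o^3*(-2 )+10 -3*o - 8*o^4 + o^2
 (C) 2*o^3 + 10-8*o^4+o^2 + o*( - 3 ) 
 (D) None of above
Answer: B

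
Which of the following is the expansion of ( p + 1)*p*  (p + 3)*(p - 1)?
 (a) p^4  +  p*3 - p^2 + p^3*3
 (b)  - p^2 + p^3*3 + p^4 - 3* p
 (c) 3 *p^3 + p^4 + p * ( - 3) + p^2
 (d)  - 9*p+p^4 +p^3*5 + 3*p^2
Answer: b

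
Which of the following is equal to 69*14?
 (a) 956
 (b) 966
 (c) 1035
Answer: b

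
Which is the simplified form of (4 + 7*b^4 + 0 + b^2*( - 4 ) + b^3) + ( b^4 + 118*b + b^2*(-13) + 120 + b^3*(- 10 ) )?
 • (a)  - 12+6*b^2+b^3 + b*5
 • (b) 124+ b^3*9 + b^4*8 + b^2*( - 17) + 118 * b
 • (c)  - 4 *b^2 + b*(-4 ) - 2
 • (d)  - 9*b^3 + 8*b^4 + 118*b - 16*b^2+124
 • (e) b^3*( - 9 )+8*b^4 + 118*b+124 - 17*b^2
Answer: e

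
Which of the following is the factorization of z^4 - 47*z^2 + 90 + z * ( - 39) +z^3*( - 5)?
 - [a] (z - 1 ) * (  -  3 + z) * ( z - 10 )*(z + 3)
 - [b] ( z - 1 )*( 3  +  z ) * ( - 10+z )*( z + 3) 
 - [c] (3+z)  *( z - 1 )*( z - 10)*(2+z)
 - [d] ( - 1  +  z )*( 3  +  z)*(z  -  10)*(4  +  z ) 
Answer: b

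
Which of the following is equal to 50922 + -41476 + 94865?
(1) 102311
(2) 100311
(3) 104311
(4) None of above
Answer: 3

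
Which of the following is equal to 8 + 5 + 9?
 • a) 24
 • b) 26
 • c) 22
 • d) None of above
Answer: c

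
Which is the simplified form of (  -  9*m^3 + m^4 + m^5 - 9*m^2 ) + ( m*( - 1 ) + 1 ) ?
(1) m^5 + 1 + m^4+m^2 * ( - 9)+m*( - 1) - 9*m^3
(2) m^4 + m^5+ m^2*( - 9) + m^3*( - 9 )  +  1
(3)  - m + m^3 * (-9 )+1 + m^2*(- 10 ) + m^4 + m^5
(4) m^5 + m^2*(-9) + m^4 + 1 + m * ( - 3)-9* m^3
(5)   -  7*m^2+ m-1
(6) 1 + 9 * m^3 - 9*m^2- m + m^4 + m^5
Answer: 1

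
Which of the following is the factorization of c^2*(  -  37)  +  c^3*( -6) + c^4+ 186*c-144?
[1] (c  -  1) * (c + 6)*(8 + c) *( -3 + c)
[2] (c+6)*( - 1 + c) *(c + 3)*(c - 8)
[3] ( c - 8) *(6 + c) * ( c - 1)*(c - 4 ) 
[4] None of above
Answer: 4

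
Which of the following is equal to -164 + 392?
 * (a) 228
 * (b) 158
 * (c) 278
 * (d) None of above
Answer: a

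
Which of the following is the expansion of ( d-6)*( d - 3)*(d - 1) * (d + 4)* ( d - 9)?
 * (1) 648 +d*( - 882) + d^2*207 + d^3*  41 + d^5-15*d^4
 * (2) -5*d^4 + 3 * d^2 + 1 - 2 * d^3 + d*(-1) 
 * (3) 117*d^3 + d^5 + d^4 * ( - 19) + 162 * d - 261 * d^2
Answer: 1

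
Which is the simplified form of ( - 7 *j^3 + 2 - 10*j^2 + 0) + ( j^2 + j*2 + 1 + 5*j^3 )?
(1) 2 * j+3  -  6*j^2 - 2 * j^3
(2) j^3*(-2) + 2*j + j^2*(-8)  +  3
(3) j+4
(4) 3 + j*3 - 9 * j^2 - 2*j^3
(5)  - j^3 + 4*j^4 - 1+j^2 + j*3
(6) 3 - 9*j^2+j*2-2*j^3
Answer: 6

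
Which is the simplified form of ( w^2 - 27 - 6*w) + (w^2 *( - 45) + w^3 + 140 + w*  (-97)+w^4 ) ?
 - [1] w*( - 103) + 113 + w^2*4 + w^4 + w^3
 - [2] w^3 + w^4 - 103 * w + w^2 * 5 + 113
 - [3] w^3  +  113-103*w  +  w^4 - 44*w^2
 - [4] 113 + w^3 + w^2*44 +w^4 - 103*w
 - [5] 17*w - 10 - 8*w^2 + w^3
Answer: 3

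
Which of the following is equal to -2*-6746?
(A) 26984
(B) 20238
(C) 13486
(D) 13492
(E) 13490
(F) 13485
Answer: D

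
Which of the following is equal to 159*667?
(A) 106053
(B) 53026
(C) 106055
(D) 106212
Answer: A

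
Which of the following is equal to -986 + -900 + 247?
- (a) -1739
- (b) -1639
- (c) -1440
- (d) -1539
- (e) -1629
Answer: b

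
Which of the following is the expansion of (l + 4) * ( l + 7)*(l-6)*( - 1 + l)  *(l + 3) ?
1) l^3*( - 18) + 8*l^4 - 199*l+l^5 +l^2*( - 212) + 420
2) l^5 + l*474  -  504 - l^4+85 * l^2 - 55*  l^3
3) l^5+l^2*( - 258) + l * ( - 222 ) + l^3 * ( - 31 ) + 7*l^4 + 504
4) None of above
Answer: 4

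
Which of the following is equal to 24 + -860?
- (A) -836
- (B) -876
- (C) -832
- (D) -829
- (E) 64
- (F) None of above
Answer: A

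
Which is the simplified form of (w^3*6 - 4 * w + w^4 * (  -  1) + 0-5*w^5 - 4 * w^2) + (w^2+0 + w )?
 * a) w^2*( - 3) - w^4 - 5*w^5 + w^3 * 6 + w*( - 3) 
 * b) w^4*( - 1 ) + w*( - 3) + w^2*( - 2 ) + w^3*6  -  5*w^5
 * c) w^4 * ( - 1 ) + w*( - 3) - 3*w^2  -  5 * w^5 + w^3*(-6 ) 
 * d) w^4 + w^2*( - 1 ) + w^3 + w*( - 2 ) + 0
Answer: a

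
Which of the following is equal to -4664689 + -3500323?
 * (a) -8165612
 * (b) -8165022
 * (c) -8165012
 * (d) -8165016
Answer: c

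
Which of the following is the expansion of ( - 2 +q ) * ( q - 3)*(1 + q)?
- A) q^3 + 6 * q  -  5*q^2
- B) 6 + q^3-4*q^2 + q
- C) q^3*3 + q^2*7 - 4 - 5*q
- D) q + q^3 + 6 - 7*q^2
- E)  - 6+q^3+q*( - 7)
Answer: B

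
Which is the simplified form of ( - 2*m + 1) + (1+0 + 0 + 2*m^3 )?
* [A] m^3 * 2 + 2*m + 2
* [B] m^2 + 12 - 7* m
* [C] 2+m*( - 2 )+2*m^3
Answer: C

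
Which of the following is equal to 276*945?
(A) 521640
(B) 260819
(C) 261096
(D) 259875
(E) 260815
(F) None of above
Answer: F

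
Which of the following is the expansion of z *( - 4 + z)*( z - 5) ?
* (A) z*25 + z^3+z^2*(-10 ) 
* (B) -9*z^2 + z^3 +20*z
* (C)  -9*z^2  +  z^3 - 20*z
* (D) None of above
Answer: B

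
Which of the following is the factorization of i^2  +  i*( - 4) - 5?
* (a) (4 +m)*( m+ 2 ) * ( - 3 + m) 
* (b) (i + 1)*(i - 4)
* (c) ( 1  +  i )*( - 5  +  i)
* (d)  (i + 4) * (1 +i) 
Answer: c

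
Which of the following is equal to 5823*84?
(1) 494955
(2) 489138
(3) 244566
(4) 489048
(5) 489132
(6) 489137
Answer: 5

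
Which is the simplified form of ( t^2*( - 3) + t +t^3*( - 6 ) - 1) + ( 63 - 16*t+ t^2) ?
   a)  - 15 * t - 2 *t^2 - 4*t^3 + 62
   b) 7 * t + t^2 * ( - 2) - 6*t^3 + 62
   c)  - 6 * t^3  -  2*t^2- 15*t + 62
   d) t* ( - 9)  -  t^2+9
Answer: c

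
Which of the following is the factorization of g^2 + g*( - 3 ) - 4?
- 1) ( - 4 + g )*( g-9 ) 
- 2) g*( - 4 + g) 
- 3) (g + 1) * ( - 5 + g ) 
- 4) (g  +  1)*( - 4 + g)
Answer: 4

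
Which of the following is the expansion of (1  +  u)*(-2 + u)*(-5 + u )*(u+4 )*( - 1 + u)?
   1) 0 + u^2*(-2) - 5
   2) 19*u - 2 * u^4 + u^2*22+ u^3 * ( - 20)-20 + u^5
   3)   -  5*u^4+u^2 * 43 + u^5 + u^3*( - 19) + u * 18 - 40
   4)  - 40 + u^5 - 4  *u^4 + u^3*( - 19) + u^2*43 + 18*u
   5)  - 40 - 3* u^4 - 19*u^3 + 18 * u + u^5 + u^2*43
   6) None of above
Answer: 5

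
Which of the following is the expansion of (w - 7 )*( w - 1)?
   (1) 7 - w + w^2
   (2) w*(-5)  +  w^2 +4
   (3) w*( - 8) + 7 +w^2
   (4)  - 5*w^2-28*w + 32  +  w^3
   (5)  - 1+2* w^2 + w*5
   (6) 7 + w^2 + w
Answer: 3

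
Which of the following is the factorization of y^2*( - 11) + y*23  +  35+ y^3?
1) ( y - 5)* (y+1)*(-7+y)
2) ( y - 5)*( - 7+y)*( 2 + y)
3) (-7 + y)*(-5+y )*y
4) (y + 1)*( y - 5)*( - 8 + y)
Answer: 1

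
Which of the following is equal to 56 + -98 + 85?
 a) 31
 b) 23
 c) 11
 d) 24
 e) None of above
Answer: e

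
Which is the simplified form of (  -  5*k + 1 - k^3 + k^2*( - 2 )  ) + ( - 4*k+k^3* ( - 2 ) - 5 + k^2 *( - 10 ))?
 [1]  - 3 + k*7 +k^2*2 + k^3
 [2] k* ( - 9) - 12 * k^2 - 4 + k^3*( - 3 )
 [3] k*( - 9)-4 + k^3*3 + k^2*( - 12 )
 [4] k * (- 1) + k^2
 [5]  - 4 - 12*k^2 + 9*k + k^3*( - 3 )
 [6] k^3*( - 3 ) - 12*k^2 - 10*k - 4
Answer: 2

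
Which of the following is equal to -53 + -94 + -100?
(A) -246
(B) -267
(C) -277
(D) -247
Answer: D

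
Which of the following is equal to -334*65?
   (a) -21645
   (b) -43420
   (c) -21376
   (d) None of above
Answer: d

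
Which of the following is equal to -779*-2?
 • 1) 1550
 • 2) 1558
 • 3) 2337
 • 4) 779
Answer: 2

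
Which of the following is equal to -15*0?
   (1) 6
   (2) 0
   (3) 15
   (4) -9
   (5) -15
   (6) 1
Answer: 2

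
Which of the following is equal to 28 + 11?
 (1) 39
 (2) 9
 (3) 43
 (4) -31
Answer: 1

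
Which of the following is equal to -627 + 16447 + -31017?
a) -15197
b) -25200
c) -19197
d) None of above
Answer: a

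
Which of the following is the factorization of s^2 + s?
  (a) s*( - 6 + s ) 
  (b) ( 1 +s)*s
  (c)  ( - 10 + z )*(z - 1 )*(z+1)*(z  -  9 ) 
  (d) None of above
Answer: b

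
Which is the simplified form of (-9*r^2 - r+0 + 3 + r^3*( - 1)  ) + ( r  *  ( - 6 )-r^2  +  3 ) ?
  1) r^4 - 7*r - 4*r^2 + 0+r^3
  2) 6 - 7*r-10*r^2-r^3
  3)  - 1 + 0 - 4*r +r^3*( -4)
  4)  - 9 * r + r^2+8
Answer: 2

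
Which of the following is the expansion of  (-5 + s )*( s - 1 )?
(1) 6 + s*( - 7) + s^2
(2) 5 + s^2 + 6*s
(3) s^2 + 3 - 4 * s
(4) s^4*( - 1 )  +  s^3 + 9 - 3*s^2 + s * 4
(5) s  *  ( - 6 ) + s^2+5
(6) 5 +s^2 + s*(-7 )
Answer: 5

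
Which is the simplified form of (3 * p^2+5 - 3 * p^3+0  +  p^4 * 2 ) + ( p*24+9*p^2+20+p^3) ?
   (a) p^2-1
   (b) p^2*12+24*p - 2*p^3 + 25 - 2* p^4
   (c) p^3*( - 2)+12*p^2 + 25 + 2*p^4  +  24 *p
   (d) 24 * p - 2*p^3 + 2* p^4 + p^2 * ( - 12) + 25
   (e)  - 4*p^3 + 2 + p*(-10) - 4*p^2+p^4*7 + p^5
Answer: c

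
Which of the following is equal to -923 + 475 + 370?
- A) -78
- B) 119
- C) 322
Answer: A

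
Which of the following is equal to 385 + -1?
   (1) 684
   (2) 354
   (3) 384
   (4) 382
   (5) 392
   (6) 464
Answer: 3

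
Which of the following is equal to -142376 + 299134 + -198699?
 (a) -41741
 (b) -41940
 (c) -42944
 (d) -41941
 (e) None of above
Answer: d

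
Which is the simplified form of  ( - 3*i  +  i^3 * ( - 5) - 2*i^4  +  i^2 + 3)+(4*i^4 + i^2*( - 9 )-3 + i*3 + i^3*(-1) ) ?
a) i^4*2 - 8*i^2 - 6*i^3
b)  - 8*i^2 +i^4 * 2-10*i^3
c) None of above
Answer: a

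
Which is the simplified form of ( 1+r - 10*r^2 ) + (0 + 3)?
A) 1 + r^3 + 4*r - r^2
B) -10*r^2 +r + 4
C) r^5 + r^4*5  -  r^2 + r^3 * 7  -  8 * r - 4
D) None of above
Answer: B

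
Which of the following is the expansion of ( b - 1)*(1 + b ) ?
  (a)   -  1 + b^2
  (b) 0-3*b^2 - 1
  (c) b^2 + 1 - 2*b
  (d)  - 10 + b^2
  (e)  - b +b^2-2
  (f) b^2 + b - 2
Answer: a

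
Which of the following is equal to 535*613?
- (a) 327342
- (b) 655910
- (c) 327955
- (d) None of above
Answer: c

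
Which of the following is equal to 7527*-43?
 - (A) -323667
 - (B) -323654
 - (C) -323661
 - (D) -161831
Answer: C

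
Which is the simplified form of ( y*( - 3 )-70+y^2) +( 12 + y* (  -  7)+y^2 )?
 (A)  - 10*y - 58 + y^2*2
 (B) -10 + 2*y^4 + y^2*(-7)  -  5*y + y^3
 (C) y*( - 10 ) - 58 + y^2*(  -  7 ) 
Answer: A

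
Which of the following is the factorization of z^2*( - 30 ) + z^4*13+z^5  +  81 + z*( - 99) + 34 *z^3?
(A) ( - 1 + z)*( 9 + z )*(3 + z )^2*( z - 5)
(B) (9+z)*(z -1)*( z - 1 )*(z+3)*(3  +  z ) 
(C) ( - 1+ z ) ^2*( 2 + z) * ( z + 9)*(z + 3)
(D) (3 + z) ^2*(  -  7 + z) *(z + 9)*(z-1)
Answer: B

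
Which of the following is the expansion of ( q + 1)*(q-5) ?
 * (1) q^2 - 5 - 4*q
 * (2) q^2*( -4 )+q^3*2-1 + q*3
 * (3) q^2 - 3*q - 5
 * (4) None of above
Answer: 1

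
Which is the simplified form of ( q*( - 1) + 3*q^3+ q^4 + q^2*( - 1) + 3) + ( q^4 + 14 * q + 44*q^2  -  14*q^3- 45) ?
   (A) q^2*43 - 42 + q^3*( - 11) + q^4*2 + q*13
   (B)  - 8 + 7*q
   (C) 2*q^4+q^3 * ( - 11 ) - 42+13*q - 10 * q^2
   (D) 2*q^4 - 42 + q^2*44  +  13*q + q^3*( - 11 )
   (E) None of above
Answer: A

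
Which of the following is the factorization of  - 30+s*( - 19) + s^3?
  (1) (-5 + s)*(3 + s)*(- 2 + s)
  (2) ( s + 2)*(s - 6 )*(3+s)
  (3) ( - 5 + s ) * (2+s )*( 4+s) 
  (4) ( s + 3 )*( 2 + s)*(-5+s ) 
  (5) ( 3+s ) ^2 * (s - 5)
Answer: 4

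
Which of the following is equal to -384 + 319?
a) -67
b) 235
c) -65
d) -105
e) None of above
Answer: c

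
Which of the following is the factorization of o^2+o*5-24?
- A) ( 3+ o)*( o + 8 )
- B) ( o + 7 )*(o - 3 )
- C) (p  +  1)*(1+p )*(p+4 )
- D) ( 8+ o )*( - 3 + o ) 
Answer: D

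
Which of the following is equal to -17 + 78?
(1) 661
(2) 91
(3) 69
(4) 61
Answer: 4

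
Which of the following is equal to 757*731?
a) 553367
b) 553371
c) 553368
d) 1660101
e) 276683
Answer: a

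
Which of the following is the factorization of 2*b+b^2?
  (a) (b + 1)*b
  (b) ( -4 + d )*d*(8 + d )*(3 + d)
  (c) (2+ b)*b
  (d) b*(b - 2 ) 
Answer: c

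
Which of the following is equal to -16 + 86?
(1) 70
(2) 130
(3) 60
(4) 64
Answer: 1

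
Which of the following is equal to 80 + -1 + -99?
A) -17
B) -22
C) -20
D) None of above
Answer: C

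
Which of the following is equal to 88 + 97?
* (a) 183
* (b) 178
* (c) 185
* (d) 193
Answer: c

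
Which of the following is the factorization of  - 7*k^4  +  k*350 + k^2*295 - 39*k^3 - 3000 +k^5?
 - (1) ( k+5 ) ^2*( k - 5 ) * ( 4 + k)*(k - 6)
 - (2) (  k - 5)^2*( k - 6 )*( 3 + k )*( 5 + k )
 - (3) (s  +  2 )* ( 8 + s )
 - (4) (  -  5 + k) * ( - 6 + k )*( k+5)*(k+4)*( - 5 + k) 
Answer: 4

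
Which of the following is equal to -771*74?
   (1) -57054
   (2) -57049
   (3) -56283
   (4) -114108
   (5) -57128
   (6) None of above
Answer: 1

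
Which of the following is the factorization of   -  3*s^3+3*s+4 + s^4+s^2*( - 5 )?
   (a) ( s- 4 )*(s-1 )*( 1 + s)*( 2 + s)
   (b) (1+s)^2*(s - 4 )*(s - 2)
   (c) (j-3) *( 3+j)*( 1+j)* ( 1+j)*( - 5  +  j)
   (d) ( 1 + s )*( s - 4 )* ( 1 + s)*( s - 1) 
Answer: d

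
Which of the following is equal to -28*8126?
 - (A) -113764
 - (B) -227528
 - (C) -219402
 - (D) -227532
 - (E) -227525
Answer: B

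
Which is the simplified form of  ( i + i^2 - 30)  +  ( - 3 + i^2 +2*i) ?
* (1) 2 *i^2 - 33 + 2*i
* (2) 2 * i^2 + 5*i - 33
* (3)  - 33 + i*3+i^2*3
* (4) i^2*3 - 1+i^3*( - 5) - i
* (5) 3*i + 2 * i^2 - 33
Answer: 5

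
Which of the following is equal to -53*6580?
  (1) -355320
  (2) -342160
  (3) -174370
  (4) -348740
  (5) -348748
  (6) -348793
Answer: 4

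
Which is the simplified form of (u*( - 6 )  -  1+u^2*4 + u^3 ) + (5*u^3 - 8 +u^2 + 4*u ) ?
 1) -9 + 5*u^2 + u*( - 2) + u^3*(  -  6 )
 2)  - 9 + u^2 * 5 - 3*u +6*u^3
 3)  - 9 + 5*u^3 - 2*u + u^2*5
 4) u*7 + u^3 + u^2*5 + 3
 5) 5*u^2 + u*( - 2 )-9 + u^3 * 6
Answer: 5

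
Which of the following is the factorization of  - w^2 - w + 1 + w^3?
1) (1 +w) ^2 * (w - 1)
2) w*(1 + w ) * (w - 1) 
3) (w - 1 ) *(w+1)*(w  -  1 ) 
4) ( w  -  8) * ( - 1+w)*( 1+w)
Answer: 3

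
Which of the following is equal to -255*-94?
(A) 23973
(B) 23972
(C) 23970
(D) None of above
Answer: C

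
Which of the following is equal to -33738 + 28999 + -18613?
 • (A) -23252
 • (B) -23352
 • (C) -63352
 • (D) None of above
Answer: B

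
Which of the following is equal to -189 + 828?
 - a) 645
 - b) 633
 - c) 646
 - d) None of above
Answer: d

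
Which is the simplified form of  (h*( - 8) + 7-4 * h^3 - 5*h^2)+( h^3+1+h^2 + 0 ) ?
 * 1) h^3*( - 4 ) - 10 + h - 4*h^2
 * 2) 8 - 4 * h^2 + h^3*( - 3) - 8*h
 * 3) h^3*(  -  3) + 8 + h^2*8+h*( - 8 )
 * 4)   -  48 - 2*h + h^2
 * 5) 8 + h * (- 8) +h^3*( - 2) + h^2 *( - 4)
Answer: 2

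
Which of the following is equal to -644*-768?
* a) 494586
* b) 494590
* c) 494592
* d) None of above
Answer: c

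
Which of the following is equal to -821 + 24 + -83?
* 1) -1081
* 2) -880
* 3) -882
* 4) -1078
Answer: 2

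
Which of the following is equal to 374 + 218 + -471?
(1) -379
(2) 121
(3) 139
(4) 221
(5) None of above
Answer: 2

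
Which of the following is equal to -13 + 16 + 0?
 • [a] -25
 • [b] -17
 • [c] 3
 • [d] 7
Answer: c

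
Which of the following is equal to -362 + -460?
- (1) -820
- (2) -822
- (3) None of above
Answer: 2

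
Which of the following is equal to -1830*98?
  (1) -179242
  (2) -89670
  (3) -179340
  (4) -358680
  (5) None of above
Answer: 3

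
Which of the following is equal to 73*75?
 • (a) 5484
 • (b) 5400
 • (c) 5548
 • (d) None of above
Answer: d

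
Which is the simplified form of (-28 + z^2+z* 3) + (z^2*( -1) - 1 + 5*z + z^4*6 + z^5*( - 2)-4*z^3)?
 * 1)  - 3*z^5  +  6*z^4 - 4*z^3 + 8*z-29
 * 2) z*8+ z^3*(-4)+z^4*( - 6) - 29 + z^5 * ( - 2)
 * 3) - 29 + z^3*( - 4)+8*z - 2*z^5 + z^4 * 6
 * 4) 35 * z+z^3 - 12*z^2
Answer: 3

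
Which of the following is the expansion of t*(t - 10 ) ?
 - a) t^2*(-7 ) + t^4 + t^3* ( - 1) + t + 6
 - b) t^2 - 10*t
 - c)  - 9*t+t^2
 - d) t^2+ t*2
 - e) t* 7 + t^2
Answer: b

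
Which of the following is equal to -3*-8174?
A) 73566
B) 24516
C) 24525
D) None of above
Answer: D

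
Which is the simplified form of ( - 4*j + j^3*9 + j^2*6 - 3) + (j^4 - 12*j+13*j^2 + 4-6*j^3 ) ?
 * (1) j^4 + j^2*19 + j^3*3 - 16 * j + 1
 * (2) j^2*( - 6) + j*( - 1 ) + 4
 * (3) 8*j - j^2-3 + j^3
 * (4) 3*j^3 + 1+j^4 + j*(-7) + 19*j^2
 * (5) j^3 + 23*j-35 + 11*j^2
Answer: 1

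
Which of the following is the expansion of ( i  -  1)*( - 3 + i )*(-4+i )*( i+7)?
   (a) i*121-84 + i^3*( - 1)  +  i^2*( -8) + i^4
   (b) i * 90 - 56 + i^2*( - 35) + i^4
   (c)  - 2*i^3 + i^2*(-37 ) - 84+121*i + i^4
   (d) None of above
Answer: d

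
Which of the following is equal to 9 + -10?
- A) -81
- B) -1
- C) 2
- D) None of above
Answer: B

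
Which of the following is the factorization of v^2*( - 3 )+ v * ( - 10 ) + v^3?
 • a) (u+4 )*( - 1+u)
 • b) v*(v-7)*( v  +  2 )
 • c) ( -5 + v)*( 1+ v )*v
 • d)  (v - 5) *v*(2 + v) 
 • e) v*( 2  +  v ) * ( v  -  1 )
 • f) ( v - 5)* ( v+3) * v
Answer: d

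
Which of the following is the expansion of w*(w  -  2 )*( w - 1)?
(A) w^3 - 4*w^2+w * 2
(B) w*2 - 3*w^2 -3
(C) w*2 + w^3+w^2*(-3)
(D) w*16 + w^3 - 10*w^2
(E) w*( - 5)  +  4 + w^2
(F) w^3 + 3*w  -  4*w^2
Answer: C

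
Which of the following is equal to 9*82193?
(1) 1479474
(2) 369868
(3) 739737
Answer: 3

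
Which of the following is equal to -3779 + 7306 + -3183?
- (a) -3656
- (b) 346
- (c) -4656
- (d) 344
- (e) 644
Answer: d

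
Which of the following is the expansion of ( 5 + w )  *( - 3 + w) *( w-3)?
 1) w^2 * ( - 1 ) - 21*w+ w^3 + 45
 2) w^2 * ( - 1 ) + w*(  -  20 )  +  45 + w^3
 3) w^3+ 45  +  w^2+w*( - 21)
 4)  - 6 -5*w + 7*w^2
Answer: 1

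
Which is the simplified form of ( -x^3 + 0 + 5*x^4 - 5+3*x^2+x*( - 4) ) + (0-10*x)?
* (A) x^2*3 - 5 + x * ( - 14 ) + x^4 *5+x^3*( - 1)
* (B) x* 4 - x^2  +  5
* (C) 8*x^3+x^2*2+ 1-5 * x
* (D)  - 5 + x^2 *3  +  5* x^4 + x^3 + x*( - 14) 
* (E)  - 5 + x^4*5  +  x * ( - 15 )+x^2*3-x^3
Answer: A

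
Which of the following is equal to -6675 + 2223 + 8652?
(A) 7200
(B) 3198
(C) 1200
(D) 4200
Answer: D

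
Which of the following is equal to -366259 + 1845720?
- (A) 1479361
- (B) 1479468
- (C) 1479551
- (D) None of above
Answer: D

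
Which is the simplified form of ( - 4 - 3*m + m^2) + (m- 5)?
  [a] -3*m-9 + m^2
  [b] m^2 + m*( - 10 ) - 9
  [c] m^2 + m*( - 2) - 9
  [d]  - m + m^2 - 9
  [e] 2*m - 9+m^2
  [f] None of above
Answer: c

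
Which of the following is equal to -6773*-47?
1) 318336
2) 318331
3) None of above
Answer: 2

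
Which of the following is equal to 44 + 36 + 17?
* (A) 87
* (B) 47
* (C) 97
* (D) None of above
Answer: C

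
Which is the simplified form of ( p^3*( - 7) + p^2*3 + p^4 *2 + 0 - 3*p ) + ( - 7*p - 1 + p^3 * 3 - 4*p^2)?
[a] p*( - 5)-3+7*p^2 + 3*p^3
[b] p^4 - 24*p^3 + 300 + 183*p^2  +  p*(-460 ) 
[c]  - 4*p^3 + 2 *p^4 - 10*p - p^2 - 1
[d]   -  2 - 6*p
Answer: c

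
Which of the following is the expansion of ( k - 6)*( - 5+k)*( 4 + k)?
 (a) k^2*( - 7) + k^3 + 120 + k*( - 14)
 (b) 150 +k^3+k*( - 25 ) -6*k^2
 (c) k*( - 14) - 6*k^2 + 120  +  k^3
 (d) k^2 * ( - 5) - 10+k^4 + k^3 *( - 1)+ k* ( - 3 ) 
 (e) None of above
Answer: a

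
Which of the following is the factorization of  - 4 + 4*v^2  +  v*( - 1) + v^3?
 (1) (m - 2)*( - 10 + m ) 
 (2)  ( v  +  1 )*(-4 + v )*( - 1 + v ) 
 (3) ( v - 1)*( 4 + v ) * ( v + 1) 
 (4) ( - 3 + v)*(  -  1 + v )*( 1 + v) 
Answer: 3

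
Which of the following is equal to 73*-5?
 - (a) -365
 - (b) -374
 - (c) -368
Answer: a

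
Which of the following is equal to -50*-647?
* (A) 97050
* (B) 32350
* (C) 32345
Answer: B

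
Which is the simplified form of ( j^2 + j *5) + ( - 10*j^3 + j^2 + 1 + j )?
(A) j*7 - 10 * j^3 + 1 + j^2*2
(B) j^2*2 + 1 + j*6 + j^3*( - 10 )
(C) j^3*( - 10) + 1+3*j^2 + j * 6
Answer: B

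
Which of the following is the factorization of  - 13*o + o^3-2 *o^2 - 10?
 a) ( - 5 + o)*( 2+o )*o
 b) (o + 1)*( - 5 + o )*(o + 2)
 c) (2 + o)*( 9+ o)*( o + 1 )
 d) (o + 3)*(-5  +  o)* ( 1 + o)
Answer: b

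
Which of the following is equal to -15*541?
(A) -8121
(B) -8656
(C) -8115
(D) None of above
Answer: C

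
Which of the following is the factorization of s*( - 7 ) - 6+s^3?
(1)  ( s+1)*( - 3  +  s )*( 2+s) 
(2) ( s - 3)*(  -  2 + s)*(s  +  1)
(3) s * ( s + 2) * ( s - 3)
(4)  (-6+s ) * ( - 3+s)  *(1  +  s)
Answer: 1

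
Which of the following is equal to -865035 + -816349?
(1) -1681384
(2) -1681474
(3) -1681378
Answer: 1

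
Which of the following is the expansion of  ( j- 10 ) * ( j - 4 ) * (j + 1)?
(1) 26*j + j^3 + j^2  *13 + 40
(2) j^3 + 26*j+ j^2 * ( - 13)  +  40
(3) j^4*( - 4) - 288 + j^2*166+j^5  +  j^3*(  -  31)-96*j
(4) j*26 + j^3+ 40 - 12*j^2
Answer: 2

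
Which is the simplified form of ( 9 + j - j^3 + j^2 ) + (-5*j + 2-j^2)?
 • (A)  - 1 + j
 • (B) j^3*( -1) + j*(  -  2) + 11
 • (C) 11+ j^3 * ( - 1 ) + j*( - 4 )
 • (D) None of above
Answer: C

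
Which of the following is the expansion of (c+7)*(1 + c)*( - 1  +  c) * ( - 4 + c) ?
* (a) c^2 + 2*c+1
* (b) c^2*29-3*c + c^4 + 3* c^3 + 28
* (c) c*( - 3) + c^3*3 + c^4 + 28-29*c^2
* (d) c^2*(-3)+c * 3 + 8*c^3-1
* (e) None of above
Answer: c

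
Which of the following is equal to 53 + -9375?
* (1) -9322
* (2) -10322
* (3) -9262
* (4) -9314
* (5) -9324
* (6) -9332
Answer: 1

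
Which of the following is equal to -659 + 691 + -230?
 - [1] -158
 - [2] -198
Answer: 2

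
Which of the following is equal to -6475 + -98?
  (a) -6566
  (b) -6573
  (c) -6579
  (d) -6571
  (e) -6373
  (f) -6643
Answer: b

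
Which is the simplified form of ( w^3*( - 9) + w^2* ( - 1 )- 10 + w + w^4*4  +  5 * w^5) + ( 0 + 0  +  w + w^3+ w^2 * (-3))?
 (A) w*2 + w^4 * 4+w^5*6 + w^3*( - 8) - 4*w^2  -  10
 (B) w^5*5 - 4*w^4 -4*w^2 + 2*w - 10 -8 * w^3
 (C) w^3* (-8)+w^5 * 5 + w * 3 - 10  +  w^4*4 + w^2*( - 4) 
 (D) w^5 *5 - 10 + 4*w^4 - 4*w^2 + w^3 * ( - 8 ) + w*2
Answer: D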